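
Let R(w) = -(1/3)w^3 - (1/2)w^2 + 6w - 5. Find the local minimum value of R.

Critical points: R'(w) = -w^2 - w + 6 vanishes at w = -3, 2.
Second-derivative test with R''(w) = -2w - 1: R''(-3) = 5 > 0 ⇒ local minimum; R''(2) = -5 < 0 ⇒ local maximum.
The local minimum is R(-3) = -37/2.

-37/2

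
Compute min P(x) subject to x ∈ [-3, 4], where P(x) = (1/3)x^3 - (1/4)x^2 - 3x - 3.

P'(x) = x^2 - (1/2)x - 3, which vanishes at x = -3/2 and x = 2.
Compare values at every candidate in [-3, 4]: P(-3) = -21/4; P(-3/2) = -3/16; P(2) = -22/3; P(4) = 7/3.
The minimum over the interval is -22/3, attained at x = 2.

-22/3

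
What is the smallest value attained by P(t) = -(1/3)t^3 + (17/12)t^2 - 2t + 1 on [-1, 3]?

-5/4

P'(t) = -t^2 + (17/6)t - 2, which vanishes at t = 4/3 and t = 3/2.
Evaluating at the critical points and endpoints: P(-1) = 19/4; P(4/3) = 5/81; P(3/2) = 1/16; P(3) = -5/4.
The minimum over the interval is -5/4, attained at t = 3.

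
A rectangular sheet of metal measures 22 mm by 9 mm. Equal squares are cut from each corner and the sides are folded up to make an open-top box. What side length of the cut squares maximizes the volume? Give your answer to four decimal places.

1.9738

With cut size x, the volume is V(x) = x(22 − 2x)(9 − 2x) for 0 < x < 4.5.
V'(x) = 12x^2 − 124x + 198. Setting V'(x) = 0 gives x ≈ 1.9738 (the root in (0, 4.5)).
V''(x) = 24x − 124 is negative there, so this is the maximum; V ≈ 180.0262.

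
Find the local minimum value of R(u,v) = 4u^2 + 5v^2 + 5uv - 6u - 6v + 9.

351/55

∂R/∂u = 8u + 5v - 6 = 0 and ∂R/∂v = 5u + 10v - 6 = 0, so (u, v) = (6/11, 18/55).
The Hessian has R_{uu} = 8, R_{vv} = 10, R_{uv} = 5, giving D = 55 > 0 with R_{uu} > 0, so the point is a local minimum.
R(6/11, 18/55) = 351/55.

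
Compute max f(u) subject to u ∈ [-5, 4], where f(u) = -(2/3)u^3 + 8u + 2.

136/3

The derivative is -2u^2 + 8, which vanishes at u = -2 and u = 2.
Candidates: f(-5) = 136/3,  f(-2) = -26/3,  f(2) = 38/3,  f(4) = -26/3.
The maximum over the interval is 136/3, attained at u = -5.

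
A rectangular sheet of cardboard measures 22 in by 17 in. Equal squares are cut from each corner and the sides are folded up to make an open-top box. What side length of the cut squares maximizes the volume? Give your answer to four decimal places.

With cut size x, the volume is V(x) = x(22 − 2x)(17 − 2x) for 0 < x < 8.5.
V'(x) = 12x^2 − 156x + 374. Setting V'(x) = 0 gives x ≈ 3.1708 (the root in (0, 8.5)).
V''(x) = 24x − 156 is negative there, so this is the maximum; V ≈ 529.1859.

3.1708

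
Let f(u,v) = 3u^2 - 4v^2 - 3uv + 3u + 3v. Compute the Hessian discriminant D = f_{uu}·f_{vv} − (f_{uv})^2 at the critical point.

-57

∂f/∂u = 6u - 3v + 3 = 0 and ∂f/∂v = -3u - 8v + 3 = 0, so (u, v) = (-5/19, 9/19).
The Hessian has f_{uu} = 6, f_{vv} = -8, f_{uv} = -3, giving D = -57 < 0, so the point is a saddle point.
D = (6)·(-8) − (-3)^2 = -57.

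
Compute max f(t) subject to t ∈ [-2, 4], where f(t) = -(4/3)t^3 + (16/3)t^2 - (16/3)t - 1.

f'(t) = -4t^2 + (32/3)t - 16/3, which vanishes at t = 2/3 and t = 2.
Compare values at every candidate in [-2, 4]: f(-2) = 125/3; f(2/3) = -209/81; f(2) = -1; f(4) = -67/3.
So the maximum is f(-2) = 125/3.

125/3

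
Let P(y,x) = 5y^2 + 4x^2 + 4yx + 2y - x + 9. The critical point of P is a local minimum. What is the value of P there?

∂P/∂y = 10y + 4x + 2 = 0 and ∂P/∂x = 4y + 8x - 1 = 0, so (y, x) = (-5/16, 9/32).
The Hessian has P_{yy} = 10, P_{xx} = 8, P_{yx} = 4, giving D = 64 > 0 with P_{yy} > 0, so the point is a local minimum.
P(-5/16, 9/32) = 547/64.

547/64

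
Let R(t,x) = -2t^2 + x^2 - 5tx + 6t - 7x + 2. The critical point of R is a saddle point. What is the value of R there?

∂R/∂t = -4t - 5x + 6 = 0 and ∂R/∂x = -5t + 2x - 7 = 0, so (t, x) = (-23/33, 58/33).
The Hessian has R_{tt} = -4, R_{xx} = 2, R_{tx} = -5, giving D = -33 < 0, so the point is a saddle point.
R(-23/33, 58/33) = -206/33.

-206/33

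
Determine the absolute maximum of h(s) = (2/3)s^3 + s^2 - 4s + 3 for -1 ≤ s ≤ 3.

h'(s) = 2s^2 + 2s - 4, whose only zero in [-1, 3] is s = 1.
Compare values at every candidate in [-1, 3]: h(-1) = 22/3,  h(1) = 2/3,  h(3) = 18.
Hence the absolute maximum is 18 at s = 3.

18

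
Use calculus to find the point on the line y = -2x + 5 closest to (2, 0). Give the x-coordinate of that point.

Minimize D(x)^2 = (x - 2)^2 + (-2x + 5)^2.
d/dx[D^2] = 2(x - 2) + 2·(-2)·(-2x + 5) = 0 ⇒ x = 12/5.
Then y = 1/5 and the distance is √(1/5) ≈ 0.4472.

12/5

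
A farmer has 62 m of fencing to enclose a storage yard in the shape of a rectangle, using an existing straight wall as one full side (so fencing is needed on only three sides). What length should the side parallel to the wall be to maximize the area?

Let the sides perpendicular to the wall have length x and the parallel side y, so 2x + y = 62 and the area is A = xy = x(62 − 2x).
A'(x) = 62 − 4x = 0 gives x = 31/2, and A''(x) = −4 < 0 confirms a maximum.
Then y = 62 − 2·31/2 = 31 and A = 961/2.

31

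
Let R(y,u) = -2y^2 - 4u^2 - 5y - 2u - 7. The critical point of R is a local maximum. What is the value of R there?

-29/8

∂R/∂y = -4y - 5 = 0 and ∂R/∂u = -8u - 2 = 0, so (y, u) = (-5/4, -1/4).
The Hessian has R_{yy} = -4, R_{uu} = -8, R_{yu} = 0, giving D = 32 > 0 with R_{yy} < 0, so the point is a local maximum.
R(-5/4, -1/4) = -29/8.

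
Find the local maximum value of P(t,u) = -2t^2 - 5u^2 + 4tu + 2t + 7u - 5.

9/4

∂P/∂t = -4t + 4u + 2 = 0 and ∂P/∂u = 4t - 10u + 7 = 0, so (t, u) = (2, 3/2).
The Hessian has P_{tt} = -4, P_{uu} = -10, P_{tu} = 4, giving D = 24 > 0 with P_{tt} < 0, so the point is a local maximum.
P(2, 3/2) = 9/4.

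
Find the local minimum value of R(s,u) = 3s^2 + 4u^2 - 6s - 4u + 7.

3

∂R/∂s = 6s - 6 = 0 and ∂R/∂u = 8u - 4 = 0, so (s, u) = (1, 1/2).
The Hessian has R_{ss} = 6, R_{uu} = 8, R_{su} = 0, giving D = 48 > 0 with R_{ss} > 0, so the point is a local minimum.
R(1, 1/2) = 3.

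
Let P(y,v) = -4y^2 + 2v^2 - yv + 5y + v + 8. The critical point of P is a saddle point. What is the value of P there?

∂P/∂y = -8y - v + 5 = 0 and ∂P/∂v = -y + 4v + 1 = 0, so (y, v) = (7/11, -1/11).
The Hessian has P_{yy} = -8, P_{vv} = 4, P_{yv} = -1, giving D = -33 < 0, so the point is a saddle point.
P(7/11, -1/11) = 105/11.

105/11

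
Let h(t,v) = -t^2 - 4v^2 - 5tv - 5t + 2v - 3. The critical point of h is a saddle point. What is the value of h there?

-181/9

∂h/∂t = -2t - 5v - 5 = 0 and ∂h/∂v = -5t - 8v + 2 = 0, so (t, v) = (50/9, -29/9).
The Hessian has h_{tt} = -2, h_{vv} = -8, h_{tv} = -5, giving D = -9 < 0, so the point is a saddle point.
h(50/9, -29/9) = -181/9.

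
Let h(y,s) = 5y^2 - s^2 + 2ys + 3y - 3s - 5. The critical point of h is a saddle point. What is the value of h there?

∂h/∂y = 10y + 2s + 3 = 0 and ∂h/∂s = 2y - 2s - 3 = 0, so (y, s) = (0, -3/2).
The Hessian has h_{yy} = 10, h_{ss} = -2, h_{ys} = 2, giving D = -24 < 0, so the point is a saddle point.
h(0, -3/2) = -11/4.

-11/4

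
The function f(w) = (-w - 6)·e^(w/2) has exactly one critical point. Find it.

By the product rule, f'(w) = (-(1/2)w - 4)·e^(w/2). Since e^(w/2) > 0, the only critical point is w = -8.
f''(-8) has the same sign as -1/2 < 0, so this is a local maximum.
f(-8) = (2)·e^(-4) ≈ 0.0366.

-8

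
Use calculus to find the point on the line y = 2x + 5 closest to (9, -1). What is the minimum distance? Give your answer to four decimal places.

Minimize D(x)^2 = (x - 9)^2 + (2x + 6)^2.
d/dx[D^2] = 2(x - 9) + 2·2·(2x + 6) = 0 ⇒ x = -3/5.
Then y = 19/5 and the distance is √(576/5) ≈ 10.7331.

10.7331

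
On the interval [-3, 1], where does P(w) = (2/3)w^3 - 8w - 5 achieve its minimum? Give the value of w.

Differentiating, P'(w) = 2w^2 - 8; whose only zero in [-3, 1] is w = -2.
Evaluating at the critical points and endpoints: P(-3) = 1, P(-2) = 17/3, P(1) = -37/3.
The minimum over the interval is -37/3, attained at w = 1.

1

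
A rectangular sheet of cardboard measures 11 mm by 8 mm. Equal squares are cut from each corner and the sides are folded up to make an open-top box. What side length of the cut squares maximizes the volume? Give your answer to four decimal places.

With cut size x, the volume is V(x) = x(11 − 2x)(8 − 2x) for 0 < x < 4.
V'(x) = 12x^2 − 76x + 88. Setting V'(x) = 0 gives x ≈ 1.5252 (the root in (0, 4)).
V''(x) = 24x − 76 is negative there, so this is the maximum; V ≈ 60.0126.

1.5252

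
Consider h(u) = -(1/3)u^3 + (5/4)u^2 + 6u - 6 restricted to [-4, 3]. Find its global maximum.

The derivative is -u^2 + (5/2)u + 6, whose only zero in [-4, 3] is u = -3/2.
Evaluating at the critical points and endpoints: h(-4) = 34/3; h(-3/2) = -177/16; h(3) = 57/4.
So the maximum is h(3) = 57/4.

57/4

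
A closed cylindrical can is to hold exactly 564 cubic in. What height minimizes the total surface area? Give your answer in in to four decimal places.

With radius r and height h, πr²h = 564 so h = 564/(πr²), and S(r) = 2πr² + 2πrh = 2πr² + 2·564/r.
S'(r) = 4πr − 2·564/r² = 0 ⇒ r³ = 564/(2π), so r ≈ 4.4775 and h = 2r ≈ 8.9549.
S''(r) = 4π + 4·564/r³ > 0, so this is the minimum; S ≈ 377.8916.

8.9549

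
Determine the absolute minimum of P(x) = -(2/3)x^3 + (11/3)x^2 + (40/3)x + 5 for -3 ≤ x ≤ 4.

Differentiating, P'(x) = -2x^2 + (22/3)x + 40/3; whose only zero in [-3, 4] is x = -4/3.
Evaluating at the critical points and endpoints: P(-3) = 16; P(-4/3) = -379/81; P(4) = 223/3.
Hence the absolute minimum is -379/81 at x = -4/3.

-379/81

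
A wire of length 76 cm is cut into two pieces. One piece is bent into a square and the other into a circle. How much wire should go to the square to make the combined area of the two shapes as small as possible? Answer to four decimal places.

Let x be the length used for the square. Square side x/4; circle radius (76−x)/(2π).
A(x) = (x/4)² + π·((76−x)/(2π))² = x²/16 + (76−x)²/(4π) for 0 ≤ x ≤ 76. A'(x) = x/8 − (76−x)/(2π) = 0 gives x = 4·76/(π+4) ≈ 42.5675.
A'' = 1/8 + 1/(2π) > 0, so this gives the minimum combined area; x ≈ 42.5675 cm to the square.

42.5675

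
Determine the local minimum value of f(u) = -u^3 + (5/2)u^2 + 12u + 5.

f'(u) = -3u^2 + 5u + 12 = 0 at u = -4/3, 3.
Second-derivative test with f''(u) = -6u + 5: f''(-4/3) = 13 > 0 ⇒ local minimum; f''(3) = -13 < 0 ⇒ local maximum.
Thus f has its local minimum at u = -4/3, with value -113/27.

-113/27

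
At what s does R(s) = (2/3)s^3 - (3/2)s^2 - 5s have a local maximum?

R'(s) = 2s^2 - 3s - 5. Setting R'(s) = 0 gives s ∈ {-1, 5/2}.
Since R''(s) = 4s - 3, we get R''(-1) = -7 < 0 ⇒ local maximum; R''(5/2) = 7 > 0 ⇒ local minimum.
The local maximum is R(-1) = 17/6.

-1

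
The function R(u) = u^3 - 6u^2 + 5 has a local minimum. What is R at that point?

-27

R'(u) = 3u^2 - 12u. Setting R'(u) = 0 gives u ∈ {0, 4}.
Since R''(u) = 6u - 12, we get R''(0) = -12 < 0 ⇒ local maximum; R''(4) = 12 > 0 ⇒ local minimum.
The local minimum is R(4) = -27.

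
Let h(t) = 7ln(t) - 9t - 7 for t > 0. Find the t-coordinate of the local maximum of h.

7/9

h'(t) = 7/t − 9 = 0 gives t = 7/9.
h''(t) = -7/t², which is negative for t > 0, so this is a local maximum.
h(7/9) = 7·ln(7/9) - 7 - 7 ≈ -15.7592.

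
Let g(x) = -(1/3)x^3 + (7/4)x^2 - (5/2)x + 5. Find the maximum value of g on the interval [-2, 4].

Differentiating, g'(x) = -x^2 + (7/2)x - 5/2; which vanishes at x = 1 and x = 5/2.
Evaluating at the critical points and endpoints: g(-2) = 59/3, g(1) = 47/12, g(5/2) = 215/48, g(4) = 5/3.
So the maximum is g(-2) = 59/3.

59/3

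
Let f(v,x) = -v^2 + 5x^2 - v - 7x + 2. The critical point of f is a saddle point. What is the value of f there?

∂f/∂v = -2v - 1 = 0 and ∂f/∂x = 10x - 7 = 0, so (v, x) = (-1/2, 7/10).
The Hessian has f_{vv} = -2, f_{xx} = 10, f_{vx} = 0, giving D = -20 < 0, so the point is a saddle point.
f(-1/2, 7/10) = -1/5.

-1/5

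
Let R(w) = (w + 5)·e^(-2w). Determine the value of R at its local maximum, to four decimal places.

4051.5420

Differentiating with the product rule gives R'(w) = (-2w - 9)·e^(-2w). Since e^(-2w) > 0, the only critical point is w = -9/2.
R''(-9/2) has the same sign as -2 < 0, so this is a local maximum.
R(-9/2) = (1/2)·e^(9) ≈ 4051.5420.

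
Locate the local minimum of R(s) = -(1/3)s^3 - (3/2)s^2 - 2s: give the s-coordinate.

-2

R'(s) = -s^2 - 3s - 2. Setting R'(s) = 0 gives s ∈ {-2, -1}.
Since R''(s) = -2s - 3, we get R''(-2) = 1 > 0 ⇒ local minimum; R''(-1) = -1 < 0 ⇒ local maximum.
So the local minimum value is R(-2) = 2/3.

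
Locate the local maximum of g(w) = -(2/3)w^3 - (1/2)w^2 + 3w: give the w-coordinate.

g'(w) = -2w^2 - w + 3. Setting g'(w) = 0 gives w ∈ {-3/2, 1}.
Second-derivative test with g''(w) = -4w - 1: g''(-3/2) = 5 > 0 ⇒ local minimum; g''(1) = -5 < 0 ⇒ local maximum.
Thus g has its local maximum at w = 1, with value 11/6.

1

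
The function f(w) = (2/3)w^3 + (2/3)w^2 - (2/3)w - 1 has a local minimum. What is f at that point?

-91/81

f'(w) = 2w^2 + (4/3)w - 2/3 = 0 at w = -1, 1/3.
Since f''(w) = 4w + 4/3, we get f''(-1) = -8/3 < 0 ⇒ local maximum; f''(1/3) = 8/3 > 0 ⇒ local minimum.
Thus f has its local minimum at w = 1/3, with value -91/81.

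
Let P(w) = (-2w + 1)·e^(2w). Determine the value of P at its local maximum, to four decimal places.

1.0000

Differentiating with the product rule gives P'(w) = (-4w)·e^(2w). Since e^(2w) > 0, the only critical point is w = 0.
P''(0) has the same sign as -4 < 0, so this is a local maximum.
P(0) = (1)·e^(0) ≈ 1.0000.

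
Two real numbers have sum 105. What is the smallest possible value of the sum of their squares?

11025/2

With a + b = 105, a^2 + b^2 = a^2 + (105 − a)^2.
The derivative 2a − 2(105 − a) = 4a − 210 vanishes at a = 105/2; second derivative 4 > 0, a minimum.
The minimum is 2·(105/2)^2 = 11025/2.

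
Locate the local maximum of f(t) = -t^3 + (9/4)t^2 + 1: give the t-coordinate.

Critical points: f'(t) = -3t^2 + (9/2)t vanishes at t = 0, 3/2.
Second-derivative test with f''(t) = -6t + 9/2: f''(0) = 9/2 > 0 ⇒ local minimum; f''(3/2) = -9/2 < 0 ⇒ local maximum.
So the local maximum value is f(3/2) = 43/16.

3/2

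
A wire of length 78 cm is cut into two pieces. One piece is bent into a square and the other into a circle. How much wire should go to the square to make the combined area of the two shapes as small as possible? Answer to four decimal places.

43.6877

Let x be the length used for the square. Square side x/4; circle radius (78−x)/(2π).
A(x) = (x/4)² + π·((78−x)/(2π))² = x²/16 + (78−x)²/(4π) for 0 ≤ x ≤ 78. A'(x) = x/8 − (78−x)/(2π) = 0 gives x = 4·78/(π+4) ≈ 43.6877.
A'' = 1/8 + 1/(2π) > 0, so this gives the minimum combined area; x ≈ 43.6877 cm to the square.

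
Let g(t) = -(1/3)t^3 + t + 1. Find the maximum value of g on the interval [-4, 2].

g'(t) = -t^2 + 1, which vanishes at t = -1 and t = 1.
Evaluating at the critical points and endpoints: g(-4) = 55/3; g(-1) = 1/3; g(1) = 5/3; g(2) = 1/3.
The maximum over the interval is 55/3, attained at t = -4.

55/3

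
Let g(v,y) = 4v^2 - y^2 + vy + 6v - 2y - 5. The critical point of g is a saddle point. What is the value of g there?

-93/17

∂g/∂v = 8v + y + 6 = 0 and ∂g/∂y = v - 2y - 2 = 0, so (v, y) = (-10/17, -22/17).
The Hessian has g_{vv} = 8, g_{yy} = -2, g_{vy} = 1, giving D = -17 < 0, so the point is a saddle point.
g(-10/17, -22/17) = -93/17.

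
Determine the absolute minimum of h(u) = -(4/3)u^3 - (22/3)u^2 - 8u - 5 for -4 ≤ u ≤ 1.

Differentiating, h'(u) = -4u^2 - (44/3)u - 8; which vanishes at u = -3 and u = -2/3.
Candidates: h(-4) = -5, h(-3) = -11, h(-2/3) = -205/81, h(1) = -65/3.
Hence the absolute minimum is -65/3 at u = 1.

-65/3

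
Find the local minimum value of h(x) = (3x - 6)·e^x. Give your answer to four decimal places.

Differentiating with the product rule gives h'(x) = (3x - 3)·e^x. Since e^x > 0, the only critical point is x = 1.
h''(1) has the same sign as 3 > 0, so this is a local minimum.
h(1) = (-3)·e^(1) ≈ -8.1548.

-8.1548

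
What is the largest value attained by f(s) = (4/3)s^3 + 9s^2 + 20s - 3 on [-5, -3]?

-18

The derivative is 4s^2 + 18s + 20, which has no zeros in [-5, -3].
Compare values at every candidate in [-5, -3]: f(-5) = -134/3,  f(-3) = -18.
The maximum over the interval is -18, attained at s = -3.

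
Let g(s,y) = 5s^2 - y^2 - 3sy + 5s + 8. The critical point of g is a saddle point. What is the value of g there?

207/29

∂g/∂s = 10s - 3y + 5 = 0 and ∂g/∂y = -3s - 2y = 0, so (s, y) = (-10/29, 15/29).
The Hessian has g_{ss} = 10, g_{yy} = -2, g_{sy} = -3, giving D = -29 < 0, so the point is a saddle point.
g(-10/29, 15/29) = 207/29.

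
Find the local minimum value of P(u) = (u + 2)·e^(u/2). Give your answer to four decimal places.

P'(u) = 1·e^(u/2) + (u + 2)·(1/2)·e^(u/2) = ((1/2)u + 2)·e^(u/2). Since e^(u/2) > 0, the only critical point is u = -4.
P''(-4) has the same sign as 1/2 > 0, so this is a local minimum.
P(-4) = (-2)·e^(-2) ≈ -0.2707.

-0.2707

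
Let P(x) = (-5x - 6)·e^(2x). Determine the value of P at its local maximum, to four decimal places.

Differentiating with the product rule gives P'(x) = (-10x - 17)·e^(2x). Since e^(2x) > 0, the only critical point is x = -17/10.
P''(-17/10) has the same sign as -10 < 0, so this is a local maximum.
P(-17/10) = (5/2)·e^(-17/5) ≈ 0.0834.

0.0834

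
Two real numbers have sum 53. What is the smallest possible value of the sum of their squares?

With a + b = 53, a^2 + b^2 = a^2 + (53 − a)^2.
The derivative 2a − 2(53 − a) = 4a − 106 vanishes at a = 53/2; second derivative 4 > 0, a minimum.
The minimum is 2·(53/2)^2 = 2809/2.

2809/2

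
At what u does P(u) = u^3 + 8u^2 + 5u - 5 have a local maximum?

Critical points: P'(u) = 3u^2 + 16u + 5 vanishes at u = -5, -1/3.
Since P''(u) = 6u + 16, we get P''(-5) = -14 < 0 ⇒ local maximum; P''(-1/3) = 14 > 0 ⇒ local minimum.
So the local maximum value is P(-5) = 45.

-5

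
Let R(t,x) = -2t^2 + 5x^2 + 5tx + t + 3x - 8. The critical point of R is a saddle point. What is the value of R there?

∂R/∂t = -4t + 5x + 1 = 0 and ∂R/∂x = 5t + 10x + 3 = 0, so (t, x) = (-1/13, -17/65).
The Hessian has R_{tt} = -4, R_{xx} = 10, R_{tx} = 5, giving D = -65 < 0, so the point is a saddle point.
R(-1/13, -17/65) = -548/65.

-548/65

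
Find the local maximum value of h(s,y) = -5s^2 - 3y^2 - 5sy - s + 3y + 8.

∂h/∂s = -10s - 5y - 1 = 0 and ∂h/∂y = -5s - 6y + 3 = 0, so (s, y) = (-3/5, 1).
The Hessian has h_{ss} = -10, h_{yy} = -6, h_{sy} = -5, giving D = 35 > 0 with h_{ss} < 0, so the point is a local maximum.
h(-3/5, 1) = 49/5.

49/5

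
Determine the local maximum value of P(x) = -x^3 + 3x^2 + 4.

8

Critical points: P'(x) = -3x^2 + 6x vanishes at x = 0, 2.
P''(x) = -6x + 6. P''(0) = 6 > 0 ⇒ local minimum; P''(2) = -6 < 0 ⇒ local maximum.
The local maximum is P(2) = 8.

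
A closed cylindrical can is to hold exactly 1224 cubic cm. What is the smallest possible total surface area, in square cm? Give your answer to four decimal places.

633.4351

With radius r and height h, πr²h = 1224 so h = 1224/(πr²), and S(r) = 2πr² + 2πrh = 2πr² + 2·1224/r.
S'(r) = 4πr − 2·1224/r² = 0 ⇒ r³ = 1224/(2π), so r ≈ 5.7970 and h = 2r ≈ 11.5939.
S''(r) = 4π + 4·1224/r³ > 0, so this is the minimum; S ≈ 633.4351.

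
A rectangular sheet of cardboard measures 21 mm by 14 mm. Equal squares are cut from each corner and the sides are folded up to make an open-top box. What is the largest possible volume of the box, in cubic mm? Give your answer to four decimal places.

With cut size x, the volume is V(x) = x(21 − 2x)(14 − 2x) for 0 < x < 7.
V'(x) = 12x^2 − 140x + 294. Setting V'(x) = 0 gives x ≈ 2.7466 (the root in (0, 7)).
V''(x) = 24x − 140 is negative there, so this is the maximum; V ≈ 362.3129.

362.3129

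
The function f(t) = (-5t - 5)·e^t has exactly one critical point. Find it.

f'(t) = (-5)·e^t + (-5t - 5)·1·e^t = (-5t - 10)·e^t. Since e^t > 0, the only critical point is t = -2.
f''(-2) has the same sign as -5 < 0, so this is a local maximum.
f(-2) = (5)·e^(-2) ≈ 0.6767.

-2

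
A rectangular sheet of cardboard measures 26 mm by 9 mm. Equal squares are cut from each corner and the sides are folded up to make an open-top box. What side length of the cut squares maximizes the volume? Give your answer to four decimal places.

2.0218

With cut size x, the volume is V(x) = x(26 − 2x)(9 − 2x) for 0 < x < 4.5.
V'(x) = 12x^2 − 140x + 234. Setting V'(x) = 0 gives x ≈ 2.0218 (the root in (0, 4.5)).
V''(x) = 24x − 140 is negative there, so this is the maximum; V ≈ 220.0218.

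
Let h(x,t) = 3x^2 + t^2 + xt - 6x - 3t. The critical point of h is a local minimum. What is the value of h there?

-45/11

∂h/∂x = 6x + t - 6 = 0 and ∂h/∂t = x + 2t - 3 = 0, so (x, t) = (9/11, 12/11).
The Hessian has h_{xx} = 6, h_{tt} = 2, h_{xt} = 1, giving D = 11 > 0 with h_{xx} > 0, so the point is a local minimum.
h(9/11, 12/11) = -45/11.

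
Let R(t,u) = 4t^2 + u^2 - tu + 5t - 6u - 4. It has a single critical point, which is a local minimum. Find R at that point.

-199/15

∂R/∂t = 8t - u + 5 = 0 and ∂R/∂u = -t + 2u - 6 = 0, so (t, u) = (-4/15, 43/15).
The Hessian has R_{tt} = 8, R_{uu} = 2, R_{tu} = -1, giving D = 15 > 0 with R_{tt} > 0, so the point is a local minimum.
R(-4/15, 43/15) = -199/15.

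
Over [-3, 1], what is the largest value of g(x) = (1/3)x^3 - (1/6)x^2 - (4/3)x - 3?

-13/6

g'(x) = x^2 - (1/3)x - 4/3, whose only zero in [-3, 1] is x = -1.
Evaluating at the critical points and endpoints: g(-3) = -19/2,  g(-1) = -13/6,  g(1) = -25/6.
Hence the absolute maximum is -13/6 at x = -1.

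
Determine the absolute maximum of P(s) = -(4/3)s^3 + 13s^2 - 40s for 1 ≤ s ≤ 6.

-85/3

Differentiating, P'(s) = -4s^2 + 26s - 40; which vanishes at s = 5/2 and s = 4.
Evaluating at the critical points and endpoints: P(1) = -85/3,  P(5/2) = -475/12,  P(4) = -112/3,  P(6) = -60.
The maximum over the interval is -85/3, attained at s = 1.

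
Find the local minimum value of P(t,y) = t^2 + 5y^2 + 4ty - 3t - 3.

-57/4

∂P/∂t = 2t + 4y - 3 = 0 and ∂P/∂y = 4t + 10y = 0, so (t, y) = (15/2, -3).
The Hessian has P_{tt} = 2, P_{yy} = 10, P_{ty} = 4, giving D = 4 > 0 with P_{tt} > 0, so the point is a local minimum.
P(15/2, -3) = -57/4.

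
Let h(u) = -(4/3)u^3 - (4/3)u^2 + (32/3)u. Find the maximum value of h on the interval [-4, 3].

64/3

h'(u) = -4u^2 - (8/3)u + 32/3, which vanishes at u = -2 and u = 4/3.
Evaluating at the critical points and endpoints: h(-4) = 64/3,  h(-2) = -16,  h(4/3) = 704/81,  h(3) = -16.
So the maximum is h(-4) = 64/3.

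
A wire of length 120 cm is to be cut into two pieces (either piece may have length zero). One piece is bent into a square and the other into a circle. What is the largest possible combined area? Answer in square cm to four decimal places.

1145.9156

Let x be the length used for the square. Square side x/4; circle radius (120−x)/(2π).
A(x) = (x/4)² + π·((120−x)/(2π))² = x²/16 + (120−x)²/(4π) for 0 ≤ x ≤ 120. A'(x) = x/8 − (120−x)/(2π) = 0 gives x = 4·120/(π+4) ≈ 67.2119.
A'' > 0, so the interior critical point is a minimum; the maximum is at an endpoint. A(0) = 1145.9156 and A(120) = 900.0000, so the largest area is 1145.9156.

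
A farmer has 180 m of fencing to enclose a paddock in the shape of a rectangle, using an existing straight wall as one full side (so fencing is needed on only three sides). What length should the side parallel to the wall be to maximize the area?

90

Let the sides perpendicular to the wall have length x and the parallel side y, so 2x + y = 180 and the area is A = xy = x(180 − 2x).
A'(x) = 180 − 4x = 0 gives x = 45, and A''(x) = −4 < 0 confirms a maximum.
Then y = 180 − 2·45 = 90 and A = 4050.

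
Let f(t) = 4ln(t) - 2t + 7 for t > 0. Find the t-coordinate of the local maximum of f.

2

f'(t) = 4/t − 2 = 0 gives t = 2.
f''(t) = -4/t², which is negative for t > 0, so this is a local maximum.
f(2) = 4·ln(2) - 4 + 7 ≈ 5.7726.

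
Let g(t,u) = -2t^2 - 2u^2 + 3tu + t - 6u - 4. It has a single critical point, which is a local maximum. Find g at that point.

∂g/∂t = -4t + 3u + 1 = 0 and ∂g/∂u = 3t - 4u - 6 = 0, so (t, u) = (-2, -3).
The Hessian has g_{tt} = -4, g_{uu} = -4, g_{tu} = 3, giving D = 7 > 0 with g_{tt} < 0, so the point is a local maximum.
g(-2, -3) = 4.

4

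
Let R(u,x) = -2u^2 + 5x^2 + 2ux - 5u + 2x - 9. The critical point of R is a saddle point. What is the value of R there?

-259/44

∂R/∂u = -4u + 2x - 5 = 0 and ∂R/∂x = 2u + 10x + 2 = 0, so (u, x) = (-27/22, 1/22).
The Hessian has R_{uu} = -4, R_{xx} = 10, R_{ux} = 2, giving D = -44 < 0, so the point is a saddle point.
R(-27/22, 1/22) = -259/44.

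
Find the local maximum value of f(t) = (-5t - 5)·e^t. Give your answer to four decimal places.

0.6767

f'(t) = (-5)·e^t + (-5t - 5)·1·e^t = (-5t - 10)·e^t. Since e^t > 0, the only critical point is t = -2.
f''(-2) has the same sign as -5 < 0, so this is a local maximum.
f(-2) = (5)·e^(-2) ≈ 0.6767.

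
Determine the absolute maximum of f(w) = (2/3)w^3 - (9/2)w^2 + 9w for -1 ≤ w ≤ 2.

The derivative is 2w^2 - 9w + 9, whose only zero in [-1, 2] is w = 3/2.
Evaluating at the critical points and endpoints: f(-1) = -85/6; f(3/2) = 45/8; f(2) = 16/3.
Hence the absolute maximum is 45/8 at w = 3/2.

45/8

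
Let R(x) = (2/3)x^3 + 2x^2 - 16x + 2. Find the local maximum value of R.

R'(x) = 2x^2 + 4x - 16 = 0 at x = -4, 2.
Since R''(x) = 4x + 4, we get R''(-4) = -12 < 0 ⇒ local maximum; R''(2) = 12 > 0 ⇒ local minimum.
The local maximum is R(-4) = 166/3.

166/3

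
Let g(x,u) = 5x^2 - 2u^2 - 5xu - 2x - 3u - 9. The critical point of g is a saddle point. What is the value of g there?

-518/65

∂g/∂x = 10x - 5u - 2 = 0 and ∂g/∂u = -5x - 4u - 3 = 0, so (x, u) = (-7/65, -8/13).
The Hessian has g_{xx} = 10, g_{uu} = -4, g_{xu} = -5, giving D = -65 < 0, so the point is a saddle point.
g(-7/65, -8/13) = -518/65.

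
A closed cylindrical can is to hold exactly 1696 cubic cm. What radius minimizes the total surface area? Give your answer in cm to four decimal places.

6.4627

With radius r and height h, πr²h = 1696 so h = 1696/(πr²), and S(r) = 2πr² + 2πrh = 2πr² + 2·1696/r.
S'(r) = 4πr − 2·1696/r² = 0 ⇒ r³ = 1696/(2π), so r ≈ 6.4627 and h = 2r ≈ 12.9254.
S''(r) = 4π + 4·1696/r³ > 0, so this is the minimum; S ≈ 787.2846.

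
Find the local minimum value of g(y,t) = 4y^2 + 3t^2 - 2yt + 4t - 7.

∂g/∂y = 8y - 2t = 0 and ∂g/∂t = -2y + 6t + 4 = 0, so (y, t) = (-2/11, -8/11).
The Hessian has g_{yy} = 8, g_{tt} = 6, g_{yt} = -2, giving D = 44 > 0 with g_{yy} > 0, so the point is a local minimum.
g(-2/11, -8/11) = -93/11.

-93/11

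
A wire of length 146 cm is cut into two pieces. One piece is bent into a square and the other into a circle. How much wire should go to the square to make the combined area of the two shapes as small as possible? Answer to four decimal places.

Let x be the length used for the square. Square side x/4; circle radius (146−x)/(2π).
A(x) = (x/4)² + π·((146−x)/(2π))² = x²/16 + (146−x)²/(4π) for 0 ≤ x ≤ 146. A'(x) = x/8 − (146−x)/(2π) = 0 gives x = 4·146/(π+4) ≈ 81.7745.
A'' = 1/8 + 1/(2π) > 0, so this gives the minimum combined area; x ≈ 81.7745 cm to the square.

81.7745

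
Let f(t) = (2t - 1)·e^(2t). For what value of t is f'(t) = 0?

By the product rule, f'(t) = (4t)·e^(2t). Since e^(2t) > 0, the only critical point is t = 0.
f''(0) has the same sign as 4 > 0, so this is a local minimum.
f(0) = (-1)·e^(0) ≈ -1.0000.

0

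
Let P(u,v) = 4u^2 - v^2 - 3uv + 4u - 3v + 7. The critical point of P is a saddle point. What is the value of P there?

∂P/∂u = 8u - 3v + 4 = 0 and ∂P/∂v = -3u - 2v - 3 = 0, so (u, v) = (-17/25, -12/25).
The Hessian has P_{uu} = 8, P_{vv} = -2, P_{uv} = -3, giving D = -25 < 0, so the point is a saddle point.
P(-17/25, -12/25) = 159/25.

159/25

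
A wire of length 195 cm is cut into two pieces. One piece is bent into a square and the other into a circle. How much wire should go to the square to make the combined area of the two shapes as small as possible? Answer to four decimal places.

109.2193

Let x be the length used for the square. Square side x/4; circle radius (195−x)/(2π).
A(x) = (x/4)² + π·((195−x)/(2π))² = x²/16 + (195−x)²/(4π) for 0 ≤ x ≤ 195. A'(x) = x/8 − (195−x)/(2π) = 0 gives x = 4·195/(π+4) ≈ 109.2193.
A'' = 1/8 + 1/(2π) > 0, so this gives the minimum combined area; x ≈ 109.2193 cm to the square.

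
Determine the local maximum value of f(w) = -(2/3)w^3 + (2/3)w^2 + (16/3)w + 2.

10

f'(w) = -2w^2 + (4/3)w + 16/3. Setting f'(w) = 0 gives w ∈ {-4/3, 2}.
Second-derivative test with f''(w) = -4w + 4/3: f''(-4/3) = 20/3 > 0 ⇒ local minimum; f''(2) = -20/3 < 0 ⇒ local maximum.
So the local maximum value is f(2) = 10.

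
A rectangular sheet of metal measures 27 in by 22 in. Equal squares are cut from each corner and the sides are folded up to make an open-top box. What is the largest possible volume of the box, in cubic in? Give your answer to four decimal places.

1064.0200

With cut size x, the volume is V(x) = x(27 − 2x)(22 − 2x) for 0 < x < 11.
V'(x) = 12x^2 − 196x + 594. Setting V'(x) = 0 gives x ≈ 4.0200 (the root in (0, 11)).
V''(x) = 24x − 196 is negative there, so this is the maximum; V ≈ 1064.0200.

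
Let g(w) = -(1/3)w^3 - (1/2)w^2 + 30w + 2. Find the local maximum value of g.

g'(w) = -w^2 - w + 30. Setting g'(w) = 0 gives w ∈ {-6, 5}.
Since g''(w) = -2w - 1, we get g''(-6) = 11 > 0 ⇒ local minimum; g''(5) = -11 < 0 ⇒ local maximum.
The local maximum is g(5) = 587/6.

587/6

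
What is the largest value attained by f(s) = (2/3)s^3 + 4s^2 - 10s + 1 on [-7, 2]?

203/3

The derivative is 2s^2 + 8s - 10, which vanishes at s = -5 and s = 1.
Compare values at every candidate in [-7, 2]: f(-7) = 115/3,  f(-5) = 203/3,  f(1) = -13/3,  f(2) = 7/3.
So the maximum is f(-5) = 203/3.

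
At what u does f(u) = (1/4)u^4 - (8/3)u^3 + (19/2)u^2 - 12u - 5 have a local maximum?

f'(u) = u^3 - 8u^2 + 19u - 12 = 0 at u = 1, 3, 4.
f''(u) = 3u^2 - 16u + 19. f''(1) = 6 > 0 ⇒ local minimum; f''(3) = -2 < 0 ⇒ local maximum; f''(4) = 3 > 0 ⇒ local minimum.
So the local maximum value is f(3) = -29/4.

3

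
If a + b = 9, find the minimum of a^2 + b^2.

81/2

With a + b = 9, a^2 + b^2 = a^2 + (9 − a)^2.
The derivative 2a − 2(9 − a) = 4a − 18 vanishes at a = 9/2; second derivative 4 > 0, a minimum.
The minimum is 2·(9/2)^2 = 81/2.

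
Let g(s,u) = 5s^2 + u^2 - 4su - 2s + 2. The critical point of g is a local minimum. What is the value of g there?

1

∂g/∂s = 10s - 4u - 2 = 0 and ∂g/∂u = -4s + 2u = 0, so (s, u) = (1, 2).
The Hessian has g_{ss} = 10, g_{uu} = 2, g_{su} = -4, giving D = 4 > 0 with g_{ss} > 0, so the point is a local minimum.
g(1, 2) = 1.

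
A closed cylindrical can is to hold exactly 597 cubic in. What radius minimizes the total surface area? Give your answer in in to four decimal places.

With radius r and height h, πr²h = 597 so h = 597/(πr²), and S(r) = 2πr² + 2πrh = 2πr² + 2·597/r.
S'(r) = 4πr − 2·597/r² = 0 ⇒ r³ = 597/(2π), so r ≈ 4.5632 and h = 2r ≈ 9.1263.
S''(r) = 4π + 4·597/r³ > 0, so this is the minimum; S ≈ 392.4920.

4.5632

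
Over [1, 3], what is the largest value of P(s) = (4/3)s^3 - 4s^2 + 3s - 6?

3

P'(s) = 4s^2 - 8s + 3, whose only zero in [1, 3] is s = 3/2.
Candidates: P(1) = -17/3; P(3/2) = -6; P(3) = 3.
So the maximum is P(3) = 3.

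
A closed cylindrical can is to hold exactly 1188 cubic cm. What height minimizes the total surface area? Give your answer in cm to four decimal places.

With radius r and height h, πr²h = 1188 so h = 1188/(πr²), and S(r) = 2πr² + 2πrh = 2πr² + 2·1188/r.
S'(r) = 4πr − 2·1188/r² = 0 ⇒ r³ = 1188/(2π), so r ≈ 5.7396 and h = 2r ≈ 11.4791.
S''(r) = 4π + 4·1188/r³ > 0, so this is the minimum; S ≈ 620.9532.

11.4791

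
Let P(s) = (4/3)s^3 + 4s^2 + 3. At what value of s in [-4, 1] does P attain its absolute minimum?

The derivative is 4s^2 + 8s, which vanishes at s = -2 and s = 0.
Compare values at every candidate in [-4, 1]: P(-4) = -55/3; P(-2) = 25/3; P(0) = 3; P(1) = 25/3.
Hence the absolute minimum is -55/3 at s = -4.

-4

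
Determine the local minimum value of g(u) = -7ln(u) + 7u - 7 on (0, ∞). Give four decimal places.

g'(u) = -7/u + 7 = 0 gives u = 1.
g''(u) = 7/u², which is positive for u > 0, so this is a local minimum.
g(1) = -7·ln(1) + 7 - 7 ≈ 0.0000.

0.0000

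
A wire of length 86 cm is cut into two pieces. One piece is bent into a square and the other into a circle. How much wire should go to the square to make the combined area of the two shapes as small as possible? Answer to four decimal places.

Let x be the length used for the square. Square side x/4; circle radius (86−x)/(2π).
A(x) = (x/4)² + π·((86−x)/(2π))² = x²/16 + (86−x)²/(4π) for 0 ≤ x ≤ 86. A'(x) = x/8 − (86−x)/(2π) = 0 gives x = 4·86/(π+4) ≈ 48.1685.
A'' = 1/8 + 1/(2π) > 0, so this gives the minimum combined area; x ≈ 48.1685 cm to the square.

48.1685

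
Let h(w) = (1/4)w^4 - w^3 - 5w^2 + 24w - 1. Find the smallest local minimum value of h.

-283/4

Critical points: h'(w) = w^3 - 3w^2 - 10w + 24 vanishes at w = -3, 2, 4.
Second-derivative test with h''(w) = 3w^2 - 6w - 10: h''(-3) = 35 > 0 ⇒ local minimum; h''(2) = -10 < 0 ⇒ local maximum; h''(4) = 14 > 0 ⇒ local minimum.
So the smallest local minimum value is h(-3) = -283/4.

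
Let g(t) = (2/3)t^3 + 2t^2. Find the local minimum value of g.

g'(t) = 2t^2 + 4t. Setting g'(t) = 0 gives t ∈ {-2, 0}.
g''(t) = 4t + 4. g''(-2) = -4 < 0 ⇒ local maximum; g''(0) = 4 > 0 ⇒ local minimum.
The local minimum is g(0) = 0.

0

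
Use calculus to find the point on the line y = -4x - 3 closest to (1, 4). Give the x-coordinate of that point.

-27/17

Minimize D(x)^2 = (x - 1)^2 + (-4x - 7)^2.
d/dx[D^2] = 2(x - 1) + 2·(-4)·(-4x - 7) = 0 ⇒ x = -27/17.
Then y = 57/17 and the distance is √(121/17) ≈ 2.6679.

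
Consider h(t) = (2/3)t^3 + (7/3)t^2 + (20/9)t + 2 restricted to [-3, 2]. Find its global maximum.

190/9

h'(t) = 2t^2 + (14/3)t + 20/9, which vanishes at t = -5/3 and t = -2/3.
Evaluating at the critical points and endpoints: h(-3) = -5/3, h(-5/3) = 137/81, h(-2/3) = 110/81, h(2) = 190/9.
So the maximum is h(2) = 190/9.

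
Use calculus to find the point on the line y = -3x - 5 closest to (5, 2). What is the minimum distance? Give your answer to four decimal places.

Minimize D(x)^2 = (x - 5)^2 + (-3x - 7)^2.
d/dx[D^2] = 2(x - 5) + 2·(-3)·(-3x - 7) = 0 ⇒ x = -8/5.
Then y = -1/5 and the distance is √(242/5) ≈ 6.9570.

6.9570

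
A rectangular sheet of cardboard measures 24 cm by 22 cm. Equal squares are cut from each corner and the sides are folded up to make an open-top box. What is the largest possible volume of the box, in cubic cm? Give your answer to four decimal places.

With cut size x, the volume is V(x) = x(24 − 2x)(22 − 2x) for 0 < x < 11.
V'(x) = 12x^2 − 184x + 528. Setting V'(x) = 0 gives x ≈ 3.8225 (the root in (0, 11)).
V''(x) = 24x − 184 is negative there, so this is the maximum; V ≈ 897.4314.

897.4314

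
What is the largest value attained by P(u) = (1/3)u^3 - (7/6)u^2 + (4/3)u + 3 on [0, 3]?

Differentiating, P'(u) = u^2 - (7/3)u + 4/3; which vanishes at u = 1 and u = 4/3.
Candidates: P(0) = 3; P(1) = 7/2; P(4/3) = 283/81; P(3) = 11/2.
Hence the absolute maximum is 11/2 at u = 3.

11/2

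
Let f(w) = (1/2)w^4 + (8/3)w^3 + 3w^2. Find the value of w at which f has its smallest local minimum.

Critical points: f'(w) = 2w^3 + 8w^2 + 6w vanishes at w = -3, -1, 0.
Since f''(w) = 6w^2 + 16w + 6, we get f''(-3) = 12 > 0 ⇒ local minimum; f''(-1) = -4 < 0 ⇒ local maximum; f''(0) = 6 > 0 ⇒ local minimum.
The smallest local minimum is f(-3) = -9/2.

-3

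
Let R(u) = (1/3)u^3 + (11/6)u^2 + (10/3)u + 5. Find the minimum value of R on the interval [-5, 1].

R'(u) = u^2 + (11/3)u + 10/3, which vanishes at u = -2 and u = -5/3.
Compare values at every candidate in [-5, 1]: R(-5) = -15/2, R(-2) = 3, R(-5/3) = 485/162, R(1) = 21/2.
Hence the absolute minimum is -15/2 at u = -5.

-15/2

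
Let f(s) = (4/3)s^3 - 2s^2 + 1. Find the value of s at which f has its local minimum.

f'(s) = 4s^2 - 4s. Setting f'(s) = 0 gives s ∈ {0, 1}.
Since f''(s) = 8s - 4, we get f''(0) = -4 < 0 ⇒ local maximum; f''(1) = 4 > 0 ⇒ local minimum.
Thus f has its local minimum at s = 1, with value 1/3.

1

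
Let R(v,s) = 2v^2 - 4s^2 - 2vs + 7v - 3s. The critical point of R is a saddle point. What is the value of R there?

∂R/∂v = 4v - 2s + 7 = 0 and ∂R/∂s = -2v - 8s - 3 = 0, so (v, s) = (-31/18, 1/18).
The Hessian has R_{vv} = 4, R_{ss} = -8, R_{vs} = -2, giving D = -36 < 0, so the point is a saddle point.
R(-31/18, 1/18) = -55/9.

-55/9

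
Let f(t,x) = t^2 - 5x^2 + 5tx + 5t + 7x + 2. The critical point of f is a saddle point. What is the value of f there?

-161/45

∂f/∂t = 2t + 5x + 5 = 0 and ∂f/∂x = 5t - 10x + 7 = 0, so (t, x) = (-17/9, -11/45).
The Hessian has f_{tt} = 2, f_{xx} = -10, f_{tx} = 5, giving D = -45 < 0, so the point is a saddle point.
f(-17/9, -11/45) = -161/45.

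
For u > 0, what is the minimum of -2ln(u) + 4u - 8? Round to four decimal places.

f'(u) = -2/u + 4 = 0 gives u = 1/2.
f''(u) = 2/u², which is positive for u > 0, so this is a local minimum.
f(1/2) = -2·ln(1/2) + 2 - 8 ≈ -4.6137.

-4.6137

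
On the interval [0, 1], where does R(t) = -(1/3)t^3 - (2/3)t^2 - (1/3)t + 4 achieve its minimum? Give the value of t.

1

The derivative is -t^2 - (4/3)t - 1/3, which has no zeros in [0, 1].
Evaluating at the critical points and endpoints: R(0) = 4; R(1) = 8/3.
Hence the absolute minimum is 8/3 at t = 1.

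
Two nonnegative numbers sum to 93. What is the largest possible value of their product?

With x + y = 93, the product is P(x) = x(93 − x).
P'(x) = 93 − 2x = 0 gives x = 93/2; P'' = −2 < 0, so this is the maximum.
P = 93/2·93/2 = 8649/4.

8649/4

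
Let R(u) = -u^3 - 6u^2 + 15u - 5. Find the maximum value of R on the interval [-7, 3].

3

The derivative is -3u^2 - 12u + 15, which vanishes at u = -5 and u = 1.
Compare values at every candidate in [-7, 3]: R(-7) = -61,  R(-5) = -105,  R(1) = 3,  R(3) = -41.
So the maximum is R(1) = 3.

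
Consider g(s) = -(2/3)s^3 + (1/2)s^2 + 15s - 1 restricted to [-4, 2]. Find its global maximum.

77/3

The derivative is -2s^2 + s + 15, whose only zero in [-4, 2] is s = -5/2.
Evaluating at the critical points and endpoints: g(-4) = -31/3,  g(-5/2) = -599/24,  g(2) = 77/3.
The maximum over the interval is 77/3, attained at s = 2.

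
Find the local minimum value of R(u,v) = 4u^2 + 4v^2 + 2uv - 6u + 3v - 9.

-63/5

∂R/∂u = 8u + 2v - 6 = 0 and ∂R/∂v = 2u + 8v + 3 = 0, so (u, v) = (9/10, -3/5).
The Hessian has R_{uu} = 8, R_{vv} = 8, R_{uv} = 2, giving D = 60 > 0 with R_{uu} > 0, so the point is a local minimum.
R(9/10, -3/5) = -63/5.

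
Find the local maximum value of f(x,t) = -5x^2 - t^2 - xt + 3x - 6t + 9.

∂f/∂x = -10x - t + 3 = 0 and ∂f/∂t = -x - 2t - 6 = 0, so (x, t) = (12/19, -63/19).
The Hessian has f_{xx} = -10, f_{tt} = -2, f_{xt} = -1, giving D = 19 > 0 with f_{xx} < 0, so the point is a local maximum.
f(12/19, -63/19) = 378/19.

378/19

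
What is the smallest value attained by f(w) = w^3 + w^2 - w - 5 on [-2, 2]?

f'(w) = 3w^2 + 2w - 1, which vanishes at w = -1 and w = 1/3.
Compare values at every candidate in [-2, 2]: f(-2) = -7,  f(-1) = -4,  f(1/3) = -140/27,  f(2) = 5.
The minimum over the interval is -7, attained at w = -2.

-7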